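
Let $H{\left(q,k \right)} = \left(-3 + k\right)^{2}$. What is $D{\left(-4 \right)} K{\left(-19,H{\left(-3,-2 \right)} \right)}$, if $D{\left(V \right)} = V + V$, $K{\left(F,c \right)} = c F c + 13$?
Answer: $94896$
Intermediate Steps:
$K{\left(F,c \right)} = 13 + F c^{2}$ ($K{\left(F,c \right)} = F c c + 13 = F c^{2} + 13 = 13 + F c^{2}$)
$D{\left(V \right)} = 2 V$
$D{\left(-4 \right)} K{\left(-19,H{\left(-3,-2 \right)} \right)} = 2 \left(-4\right) \left(13 - 19 \left(\left(-3 - 2\right)^{2}\right)^{2}\right) = - 8 \left(13 - 19 \left(\left(-5\right)^{2}\right)^{2}\right) = - 8 \left(13 - 19 \cdot 25^{2}\right) = - 8 \left(13 - 11875\right) = \left(-8\right) \left(-11862\right) = 94896$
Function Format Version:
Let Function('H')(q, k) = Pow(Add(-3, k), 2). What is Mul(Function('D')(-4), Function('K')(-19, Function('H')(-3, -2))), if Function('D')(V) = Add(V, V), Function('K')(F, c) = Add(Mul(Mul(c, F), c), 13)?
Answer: 94896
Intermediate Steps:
Function('K')(F, c) = Add(13, Mul(F, Pow(c, 2))) (Function('K')(F, c) = Add(Mul(Mul(F, c), c), 13) = Add(Mul(F, Pow(c, 2)), 13) = Add(13, Mul(F, Pow(c, 2))))
Function('D')(V) = Mul(2, V)
Mul(Function('D')(-4), Function('K')(-19, Function('H')(-3, -2))) = Mul(Mul(2, -4), Add(13, Mul(-19, Pow(Pow(Add(-3, -2), 2), 2)))) = Mul(-8, Add(13, Mul(-19, Pow(Pow(-5, 2), 2)))) = Mul(-8, Add(13, Mul(-19, Pow(25, 2)))) = Mul(-8, Add(13, Mul(-19, 625))) = Mul(-8, Add(13, -11875)) = Mul(-8, -11862) = 94896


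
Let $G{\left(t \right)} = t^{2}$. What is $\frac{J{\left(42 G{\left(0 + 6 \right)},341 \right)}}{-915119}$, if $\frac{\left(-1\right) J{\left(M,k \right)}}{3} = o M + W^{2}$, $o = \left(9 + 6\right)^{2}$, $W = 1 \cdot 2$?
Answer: $\frac{1020612}{915119} \approx 1.1153$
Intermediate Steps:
$W = 2$
$o = 225$ ($o = 15^{2} = 225$)
$J{\left(M,k \right)} = -12 - 675 M$ ($J{\left(M,k \right)} = - 3 \left(225 M + 2^{2}\right) = - 3 \left(225 M + 4\right) = - 3 \left(4 + 225 M\right) = -12 - 675 M$)
$\frac{J{\left(42 G{\left(0 + 6 \right)},341 \right)}}{-915119} = \frac{-12 - 675 \cdot 42 \left(0 + 6\right)^{2}}{-915119} = \left(-12 - 675 \cdot 42 \cdot 6^{2}\right) \left(- \frac{1}{915119}\right) = \left(-12 - 675 \cdot 42 \cdot 36\right) \left(- \frac{1}{915119}\right) = \left(-12 - 1020600\right) \left(- \frac{1}{915119}\right) = \left(-1020612\right) \left(- \frac{1}{915119}\right) = \frac{1020612}{915119}$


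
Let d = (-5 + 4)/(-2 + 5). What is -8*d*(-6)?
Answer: -16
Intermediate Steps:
d = -⅓ (d = -1/3 = -1*⅓ = -⅓ ≈ -0.33333)
-8*d*(-6) = -8*(-⅓)*(-6) = (8/3)*(-6) = -16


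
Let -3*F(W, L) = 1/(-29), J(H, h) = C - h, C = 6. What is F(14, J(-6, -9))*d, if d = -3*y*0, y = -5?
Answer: 0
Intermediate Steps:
d = 0 (d = -3*(-5)*0 = 15*0 = 0)
J(H, h) = 6 - h
F(W, L) = 1/87 (F(W, L) = -⅓/(-29) = -⅓*(-1/29) = 1/87)
F(14, J(-6, -9))*d = (1/87)*0 = 0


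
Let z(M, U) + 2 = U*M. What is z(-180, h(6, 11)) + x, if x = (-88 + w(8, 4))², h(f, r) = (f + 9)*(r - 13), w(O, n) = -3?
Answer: 13679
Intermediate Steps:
h(f, r) = (-13 + r)*(9 + f) (h(f, r) = (9 + f)*(-13 + r) = (-13 + r)*(9 + f))
z(M, U) = -2 + M*U (z(M, U) = -2 + U*M = -2 + M*U)
x = 8281 (x = (-88 - 3)² = (-91)² = 8281)
z(-180, h(6, 11)) + x = (-2 - 180*(-117 - 13*6 + 9*11 + 6*11)) + 8281 = (-2 - 180*(-117 - 78 + 99 + 66)) + 8281 = (-2 - 180*(-30)) + 8281 = (-2 + 5400) + 8281 = 5398 + 8281 = 13679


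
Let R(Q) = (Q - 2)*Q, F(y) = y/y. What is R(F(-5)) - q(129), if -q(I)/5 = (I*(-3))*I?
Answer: -249616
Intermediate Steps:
F(y) = 1
q(I) = 15*I**2 (q(I) = -5*I*(-3)*I = -5*(-3*I)*I = -(-15)*I**2 = 15*I**2)
R(Q) = Q*(-2 + Q) (R(Q) = (-2 + Q)*Q = Q*(-2 + Q))
R(F(-5)) - q(129) = 1*(-2 + 1) - 15*129**2 = 1*(-1) - 15*16641 = -1 - 1*249615 = -1 - 249615 = -249616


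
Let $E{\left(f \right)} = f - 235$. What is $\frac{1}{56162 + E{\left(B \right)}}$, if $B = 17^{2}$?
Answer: $\frac{1}{56216} \approx 1.7789 \cdot 10^{-5}$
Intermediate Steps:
$B = 289$
$E{\left(f \right)} = -235 + f$
$\frac{1}{56162 + E{\left(B \right)}} = \frac{1}{56162 + \left(-235 + 289\right)} = \frac{1}{56162 + 54} = \frac{1}{56216}$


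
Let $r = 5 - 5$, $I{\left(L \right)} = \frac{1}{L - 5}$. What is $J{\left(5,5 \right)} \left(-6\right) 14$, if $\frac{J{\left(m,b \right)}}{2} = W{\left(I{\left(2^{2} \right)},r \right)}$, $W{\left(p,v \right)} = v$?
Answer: $0$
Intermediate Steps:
$I{\left(L \right)} = \frac{1}{-5 + L}$
$r = 0$ ($r = 5 - 5 = 0$)
$J{\left(m,b \right)} = 0$ ($J{\left(m,b \right)} = 2 \cdot 0 = 0$)
$J{\left(5,5 \right)} \left(-6\right) 14 = 0 \left(-6\right) 14 = 0 \cdot 14 = 0$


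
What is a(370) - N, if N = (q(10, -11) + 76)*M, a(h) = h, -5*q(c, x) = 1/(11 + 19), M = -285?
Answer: 220281/10 ≈ 22028.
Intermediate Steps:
q(c, x) = -1/150 (q(c, x) = -1/(5*(11 + 19)) = -1/5/30 = -1/5*1/30 = -1/150)
N = -216581/10 (N = (-1/150 + 76)*(-285) = (11399/150)*(-285) = -216581/10 ≈ -21658.)
a(370) - N = 370 - 1*(-216581/10) = 370 + 216581/10 = 220281/10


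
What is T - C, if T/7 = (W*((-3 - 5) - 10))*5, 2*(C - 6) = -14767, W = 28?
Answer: -20525/2 ≈ -10263.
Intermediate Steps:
C = -14755/2 (C = 6 + (½)*(-14767) = 6 - 14767/2 = -14755/2 ≈ -7377.5)
T = -17640 (T = 7*((28*((-3 - 5) - 10))*5) = 7*((28*(-8 - 10))*5) = 7*((28*(-18))*5) = 7*(-504*5) = 7*(-2520) = -17640)
T - C = -17640 - 1*(-14755/2) = -17640 + 14755/2 = -20525/2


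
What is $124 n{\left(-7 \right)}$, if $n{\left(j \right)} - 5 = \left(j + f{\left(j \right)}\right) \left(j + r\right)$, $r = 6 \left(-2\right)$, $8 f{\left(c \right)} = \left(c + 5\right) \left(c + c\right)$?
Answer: $8866$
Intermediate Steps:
$f{\left(c \right)} = \frac{c \left(5 + c\right)}{4}$ ($f{\left(c \right)} = \frac{\left(c + 5\right) \left(c + c\right)}{8} = \frac{\left(5 + c\right) 2 c}{8} = \frac{2 c \left(5 + c\right)}{8} = \frac{c \left(5 + c\right)}{4}$)
$r = -12$
$n{\left(j \right)} = 5 + \left(-12 + j\right) \left(j + \frac{j \left(5 + j\right)}{4}\right)$ ($n{\left(j \right)} = 5 + \left(j + \frac{j \left(5 + j\right)}{4}\right) \left(j - 12\right) = 5 + \left(j + \frac{j \left(5 + j\right)}{4}\right) \left(-12 + j\right) = 5 + \left(-12 + j\right) \left(j + \frac{j \left(5 + j\right)}{4}\right)$)
$124 n{\left(-7 \right)} = 124 \left(5 - -189 - \frac{3 \left(-7\right)^{2}}{4} + \frac{\left(-7\right)^{3}}{4}\right) = 124 \left(5 + 189 - \frac{147}{4} + \frac{1}{4} \left(-343\right)\right) = 124 \left(5 + 189 - \frac{147}{4} - \frac{343}{4}\right) = 124 \cdot \frac{143}{2} = 8866$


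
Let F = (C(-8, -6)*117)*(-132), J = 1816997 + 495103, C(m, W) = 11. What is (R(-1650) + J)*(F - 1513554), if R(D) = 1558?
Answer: -3894899796204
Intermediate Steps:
J = 2312100
F = -169884 (F = (11*117)*(-132) = 1287*(-132) = -169884)
(R(-1650) + J)*(F - 1513554) = (1558 + 2312100)*(-169884 - 1513554) = 2313658*(-1683438) = -3894899796204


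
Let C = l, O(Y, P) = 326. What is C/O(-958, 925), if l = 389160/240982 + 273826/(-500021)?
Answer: 32150258807/9820428940693 ≈ 0.0032738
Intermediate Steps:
l = 64300517614/60248030311 (l = 389160*(1/240982) + 273826*(-1/500021) = 194580/120491 - 273826/500021 = 64300517614/60248030311 ≈ 1.0673)
C = 64300517614/60248030311 ≈ 1.0673
C/O(-958, 925) = (64300517614/60248030311)/326 = (64300517614/60248030311)*(1/326) = 32150258807/9820428940693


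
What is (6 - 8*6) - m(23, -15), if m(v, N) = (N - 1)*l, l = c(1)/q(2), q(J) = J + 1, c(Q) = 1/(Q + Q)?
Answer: -118/3 ≈ -39.333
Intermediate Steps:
c(Q) = 1/(2*Q)
q(J) = 1 + J
l = ⅙ (l = ((½)/1)/(1 + 2) = ((½)*1)/3 = (½)*(⅓) = ⅙ ≈ 0.16667)
m(v, N) = -⅙ + N/6 (m(v, N) = (N - 1)*(⅙) = (-1 + N)*(⅙) = -⅙ + N/6)
(6 - 8*6) - m(23, -15) = (6 - 8*6) - (-⅙ + (⅙)*(-15)) = (6 - 48) - (-⅙ - 5/2) = -42 - 1*(-8/3) = -42 + 8/3 = -118/3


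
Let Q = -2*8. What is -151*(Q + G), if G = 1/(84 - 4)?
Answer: 193129/80 ≈ 2414.1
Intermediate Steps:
G = 1/80 ≈ 0.012500
Q = -16
-151*(Q + G) = -151*(-16 + 1/80) = -151*(-1279/80) = 193129/80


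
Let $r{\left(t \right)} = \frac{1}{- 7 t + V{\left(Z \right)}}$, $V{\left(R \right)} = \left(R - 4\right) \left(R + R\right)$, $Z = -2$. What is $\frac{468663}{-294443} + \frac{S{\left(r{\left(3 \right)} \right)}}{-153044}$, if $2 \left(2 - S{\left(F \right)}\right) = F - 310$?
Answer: $- \frac{430633431895}{270376406952} \approx -1.5927$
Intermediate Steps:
$V{\left(R \right)} = 2 R \left(-4 + R\right)$ ($V{\left(R \right)} = \left(-4 + R\right) 2 R = 2 R \left(-4 + R\right)$)
$r{\left(t \right)} = \frac{1}{24 - 7 t}$ ($r{\left(t \right)} = \frac{1}{- 7 t + 2 \left(-2\right) \left(-4 - 2\right)} = \frac{1}{- 7 t + 2 \left(-2\right) \left(-6\right)} = \frac{1}{- 7 t + 24} = \frac{1}{24 - 7 t}$)
$S{\left(F \right)} = 157 - \frac{F}{2}$ ($S{\left(F \right)} = 2 - \frac{F - 310}{2} = 2 - \frac{-310 + F}{2} = 2 - \left(-155 + \frac{F}{2}\right) = 157 - \frac{F}{2}$)
$\frac{468663}{-294443} + \frac{S{\left(r{\left(3 \right)} \right)}}{-153044} = \frac{468663}{-294443} + \frac{157 - \frac{\left(-1\right) \frac{1}{-24 + 7 \cdot 3}}{2}}{-153044} = 468663 \left(- \frac{1}{294443}\right) + \left(157 - \frac{\left(-1\right) \frac{1}{-24 + 21}}{2}\right) \left(- \frac{1}{153044}\right) = - \frac{468663}{294443} + \left(157 - \frac{\left(-1\right) \frac{1}{-3}}{2}\right) \left(- \frac{1}{153044}\right) = - \frac{468663}{294443} + \left(157 - \frac{\left(-1\right) \left(- \frac{1}{3}\right)}{2}\right) \left(- \frac{1}{153044}\right) = - \frac{468663}{294443} + \left(157 - \frac{1}{6}\right) \left(- \frac{1}{153044}\right) = - \frac{468663}{294443} + \frac{941}{6} \left(- \frac{1}{153044}\right) = - \frac{468663}{294443} - \frac{941}{918264} = - \frac{430633431895}{270376406952}$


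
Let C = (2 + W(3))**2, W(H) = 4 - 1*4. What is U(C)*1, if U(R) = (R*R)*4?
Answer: 64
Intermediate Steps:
W(H) = 0 (W(H) = 4 - 4 = 0)
C = 4 (C = (2 + 0)**2 = 2**2 = 4)
U(R) = 4*R**2 (U(R) = R**2*4 = 4*R**2)
U(C)*1 = (4*4**2)*1 = (4*16)*1 = 64*1 = 64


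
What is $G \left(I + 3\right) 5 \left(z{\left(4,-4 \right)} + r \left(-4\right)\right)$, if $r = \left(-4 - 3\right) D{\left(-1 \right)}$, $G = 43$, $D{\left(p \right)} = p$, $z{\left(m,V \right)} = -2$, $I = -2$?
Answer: $-6450$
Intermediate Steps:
$r = 7$ ($r = \left(-4 - 3\right) \left(-1\right) = \left(-7\right) \left(-1\right) = 7$)
$G \left(I + 3\right) 5 \left(z{\left(4,-4 \right)} + r \left(-4\right)\right) = 43 \left(-2 + 3\right) 5 \left(-2 + 7 \left(-4\right)\right) = 43 \cdot 1 \cdot 5 \left(-2 - 28\right) = 43 \cdot 5 \left(-30\right) = 215 \left(-30\right) = -6450$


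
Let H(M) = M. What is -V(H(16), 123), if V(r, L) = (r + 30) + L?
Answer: -169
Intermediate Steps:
V(r, L) = 30 + L + r (V(r, L) = (30 + r) + L = 30 + L + r)
-V(H(16), 123) = -(30 + 123 + 16) = -1*169 = -169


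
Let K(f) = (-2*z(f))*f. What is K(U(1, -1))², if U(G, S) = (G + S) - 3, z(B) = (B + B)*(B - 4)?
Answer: 63504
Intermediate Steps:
z(B) = 2*B*(-4 + B) (z(B) = (2*B)*(-4 + B) = 2*B*(-4 + B))
U(G, S) = -3 + G + S
K(f) = -4*f²*(-4 + f) (K(f) = (-4*f*(-4 + f))*f = -4*f²*(-4 + f))
K(U(1, -1))² = (4*(-3 + 1 - 1)²*(4 - (-3 + 1 - 1)))² = (4*(-3)²*(4 - 1*(-3)))² = (4*9*(4 + 3))² = (4*9*7)² = 252² = 63504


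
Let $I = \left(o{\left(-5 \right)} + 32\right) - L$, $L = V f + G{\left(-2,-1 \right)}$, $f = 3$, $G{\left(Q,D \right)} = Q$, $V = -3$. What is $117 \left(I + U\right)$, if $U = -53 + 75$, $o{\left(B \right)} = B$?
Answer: $7020$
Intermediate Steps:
$U = 22$
$L = -11$ ($L = \left(-3\right) 3 - 2 = -9 - 2 = -11$)
$I = 38$ ($I = \left(-5 + 32\right) - -11 = 27 + 11 = 38$)
$117 \left(I + U\right) = 117 \left(38 + 22\right) = 117 \cdot 60 = 7020$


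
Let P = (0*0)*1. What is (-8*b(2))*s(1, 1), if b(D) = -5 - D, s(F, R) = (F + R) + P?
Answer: 112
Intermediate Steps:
P = 0 (P = 0*1 = 0)
s(F, R) = F + R (s(F, R) = (F + R) + 0 = F + R)
(-8*b(2))*s(1, 1) = (-8*(-5 - 1*2))*(1 + 1) = -8*(-5 - 2)*2 = -8*(-7)*2 = 56*2 = 112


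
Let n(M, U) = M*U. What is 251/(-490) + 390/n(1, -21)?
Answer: -9351/490 ≈ -19.084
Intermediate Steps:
251/(-490) + 390/n(1, -21) = 251/(-490) + 390/((1*(-21))) = 251*(-1/490) + 390/(-21) = -251/490 + 390*(-1/21) = -251/490 - 130/7 = -9351/490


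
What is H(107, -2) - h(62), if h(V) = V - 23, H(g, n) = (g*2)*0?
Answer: -39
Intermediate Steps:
H(g, n) = 0 (H(g, n) = (2*g)*0 = 0)
h(V) = -23 + V
H(107, -2) - h(62) = 0 - (-23 + 62) = 0 - 1*39 = 0 - 39 = -39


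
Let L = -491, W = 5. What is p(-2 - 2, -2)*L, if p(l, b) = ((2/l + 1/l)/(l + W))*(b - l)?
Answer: 1473/2 ≈ 736.50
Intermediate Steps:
p(l, b) = 3*(b - l)/(l*(5 + l)) (p(l, b) = ((2/l + 1/l)/(l + 5))*(b - l) = ((2/l + 1/l)/(5 + l))*(b - l) = ((3/l)/(5 + l))*(b - l) = (3/(l*(5 + l)))*(b - l) = 3*(b - l)/(l*(5 + l)))
p(-2 - 2, -2)*L = (3*(-2 - (-2 - 2))/((-2 - 2)*(5 + (-2 - 2))))*(-491) = (3*(-2 - 1*(-4))/(-4*(5 - 4)))*(-491) = (3*(-1/4)*(-2 + 4)/1)*(-491) = (3*(-1/4)*1*2)*(-491) = -3/2*(-491) = 1473/2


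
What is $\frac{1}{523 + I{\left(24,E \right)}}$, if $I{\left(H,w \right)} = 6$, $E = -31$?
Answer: $\frac{1}{529} \approx 0.0018904$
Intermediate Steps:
$\frac{1}{523 + I{\left(24,E \right)}} = \frac{1}{523 + 6} = \frac{1}{529}$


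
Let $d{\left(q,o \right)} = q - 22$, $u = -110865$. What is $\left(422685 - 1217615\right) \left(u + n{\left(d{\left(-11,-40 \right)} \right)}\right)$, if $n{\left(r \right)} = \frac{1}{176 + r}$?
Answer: $\frac{12602576971420}{143} \approx 8.813 \cdot 10^{10}$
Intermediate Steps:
$d{\left(q,o \right)} = -22 + q$ ($d{\left(q,o \right)} = q - 22 = -22 + q$)
$\left(422685 - 1217615\right) \left(u + n{\left(d{\left(-11,-40 \right)} \right)}\right) = \left(422685 - 1217615\right) \left(-110865 + \frac{1}{176 - 33}\right) = - 794930 \left(-110865 + \frac{1}{176 - 33}\right) = - 794930 \left(-110865 + \frac{1}{143}\right) = \left(-794930\right) \left(- \frac{15853694}{143}\right) = \frac{12602576971420}{143}$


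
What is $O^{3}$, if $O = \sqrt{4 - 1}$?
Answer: $3 \sqrt{3} \approx 5.1962$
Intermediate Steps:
$O = \sqrt{3} \approx 1.732$
$O^{3} = \left(\sqrt{3}\right)^{3} = 3 \sqrt{3}$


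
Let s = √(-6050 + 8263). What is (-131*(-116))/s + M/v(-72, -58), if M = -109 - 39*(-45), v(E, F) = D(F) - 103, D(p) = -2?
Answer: -1646/105 + 15196*√2213/2213 ≈ 307.35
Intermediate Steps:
s = √2213 ≈ 47.043
v(E, F) = -105 (v(E, F) = -2 - 103 = -105)
M = 1646 (M = -109 + 1755 = 1646)
(-131*(-116))/s + M/v(-72, -58) = (-131*(-116))/(√2213) + 1646/(-105) = 15196*(√2213/2213) + 1646*(-1/105) = 15196*√2213/2213 - 1646/105 = -1646/105 + 15196*√2213/2213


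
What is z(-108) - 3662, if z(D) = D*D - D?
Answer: 8110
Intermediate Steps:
z(D) = D**2 - D
z(-108) - 3662 = -108*(-1 - 108) - 3662 = -108*(-109) - 3662 = 11772 - 3662 = 8110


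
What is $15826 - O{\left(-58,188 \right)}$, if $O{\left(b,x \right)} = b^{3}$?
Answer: $210938$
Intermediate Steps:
$15826 - O{\left(-58,188 \right)} = 15826 - \left(-58\right)^{3} = 15826 - -195112 = 15826 + 195112 = 210938$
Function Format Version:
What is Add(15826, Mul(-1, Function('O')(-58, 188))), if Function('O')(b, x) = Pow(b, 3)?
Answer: 210938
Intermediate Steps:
Add(15826, Mul(-1, Function('O')(-58, 188))) = Add(15826, Mul(-1, Pow(-58, 3))) = Add(15826, Mul(-1, -195112)) = Add(15826, 195112) = 210938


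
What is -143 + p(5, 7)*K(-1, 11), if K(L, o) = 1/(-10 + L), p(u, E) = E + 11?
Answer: -1591/11 ≈ -144.64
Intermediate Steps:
p(u, E) = 11 + E
-143 + p(5, 7)*K(-1, 11) = -143 + (11 + 7)/(-10 - 1) = -143 + 18/(-11) = -143 + 18*(-1/11) = -143 - 18/11 = -1591/11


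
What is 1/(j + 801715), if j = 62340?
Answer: 1/864055 ≈ 1.1573e-6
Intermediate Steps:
1/(j + 801715) = 1/(62340 + 801715) = 1/864055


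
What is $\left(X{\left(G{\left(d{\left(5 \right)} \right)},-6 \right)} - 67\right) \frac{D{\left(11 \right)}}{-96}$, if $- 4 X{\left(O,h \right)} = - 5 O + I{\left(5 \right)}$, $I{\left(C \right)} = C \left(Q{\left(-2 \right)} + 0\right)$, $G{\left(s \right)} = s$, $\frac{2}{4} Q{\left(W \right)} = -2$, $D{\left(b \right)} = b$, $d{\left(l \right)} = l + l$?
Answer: $\frac{363}{64} \approx 5.6719$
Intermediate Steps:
$d{\left(l \right)} = 2 l$
$Q{\left(W \right)} = -4$ ($Q{\left(W \right)} = 2 \left(-2\right) = -4$)
$I{\left(C \right)} = - 4 C$ ($I{\left(C \right)} = C \left(-4 + 0\right) = C \left(-4\right) = - 4 C$)
$X{\left(O,h \right)} = 5 + \frac{5 O}{4}$ ($X{\left(O,h \right)} = - \frac{- 5 O - 20}{4} = - \frac{-20 - 5 O}{4} = 5 + \frac{5 O}{4}$)
$\left(X{\left(G{\left(d{\left(5 \right)} \right)},-6 \right)} - 67\right) \frac{D{\left(11 \right)}}{-96} = \left(\left(5 + \frac{5 \cdot 2 \cdot 5}{4}\right) - 67\right) \frac{11}{-96} = \left(\left(5 + \frac{5}{4} \cdot 10\right) - 67\right) 11 \left(- \frac{1}{96}\right) = \left(\left(5 + \frac{25}{2}\right) - 67\right) \left(- \frac{11}{96}\right) = \left(\frac{35}{2} - 67\right) \left(- \frac{11}{96}\right) = \left(- \frac{99}{2}\right) \left(- \frac{11}{96}\right) = \frac{363}{64}$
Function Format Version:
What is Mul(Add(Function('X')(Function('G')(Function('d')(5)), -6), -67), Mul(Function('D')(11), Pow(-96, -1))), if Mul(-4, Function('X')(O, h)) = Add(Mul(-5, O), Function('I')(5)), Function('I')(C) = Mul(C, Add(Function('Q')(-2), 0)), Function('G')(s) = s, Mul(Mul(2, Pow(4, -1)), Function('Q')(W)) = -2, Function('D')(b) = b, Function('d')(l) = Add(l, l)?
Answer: Rational(363, 64) ≈ 5.6719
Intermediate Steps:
Function('d')(l) = Mul(2, l)
Function('Q')(W) = -4 (Function('Q')(W) = Mul(2, -2) = -4)
Function('I')(C) = Mul(-4, C) (Function('I')(C) = Mul(C, Add(-4, 0)) = Mul(C, -4) = Mul(-4, C))
Function('X')(O, h) = Add(5, Mul(Rational(5, 4), O)) (Function('X')(O, h) = Mul(Rational(-1, 4), Add(Mul(-5, O), Mul(-4, 5))) = Mul(Rational(-1, 4), Add(Mul(-5, O), -20)) = Mul(Rational(-1, 4), Add(-20, Mul(-5, O))) = Add(5, Mul(Rational(5, 4), O)))
Mul(Add(Function('X')(Function('G')(Function('d')(5)), -6), -67), Mul(Function('D')(11), Pow(-96, -1))) = Mul(Add(Add(5, Mul(Rational(5, 4), Mul(2, 5))), -67), Mul(11, Pow(-96, -1))) = Mul(Add(Add(5, Mul(Rational(5, 4), 10)), -67), Mul(11, Rational(-1, 96))) = Mul(Add(Add(5, Rational(25, 2)), -67), Rational(-11, 96)) = Mul(Add(Rational(35, 2), -67), Rational(-11, 96)) = Mul(Rational(-99, 2), Rational(-11, 96)) = Rational(363, 64)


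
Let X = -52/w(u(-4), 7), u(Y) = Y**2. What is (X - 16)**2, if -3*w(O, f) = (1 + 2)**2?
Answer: 16/9 ≈ 1.7778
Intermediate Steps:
w(O, f) = -3 (w(O, f) = -(1 + 2)**2/3 = -1/3*3**2 = -1/3*9 = -3)
X = 52/3 (X = -52/(-3) = -52*(-1/3) = 52/3 ≈ 17.333)
(X - 16)**2 = (52/3 - 16)**2 = (4/3)**2 = 16/9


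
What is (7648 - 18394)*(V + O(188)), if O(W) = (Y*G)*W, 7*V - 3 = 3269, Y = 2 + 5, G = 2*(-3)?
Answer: 558792000/7 ≈ 7.9827e+7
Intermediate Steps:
G = -6
Y = 7
V = 3272/7 (V = 3/7 + (1/7)*3269 = 3/7 + 467 = 3272/7 ≈ 467.43)
O(W) = -42*W (O(W) = (7*(-6))*W = -42*W)
(7648 - 18394)*(V + O(188)) = (7648 - 18394)*(3272/7 - 42*188) = -10746*(3272/7 - 7896) = -10746*(-52000/7) = 558792000/7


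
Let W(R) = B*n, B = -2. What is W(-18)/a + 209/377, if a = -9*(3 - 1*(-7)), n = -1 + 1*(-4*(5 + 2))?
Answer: -1528/16965 ≈ -0.090068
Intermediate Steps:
n = -29 (n = -1 + 1*(-4*7) = -1 + 1*(-28) = -1 - 28 = -29)
a = -90 (a = -9*(3 + 7) = -9*10 = -90)
W(R) = 58 (W(R) = -2*(-29) = 58)
W(-18)/a + 209/377 = 58/(-90) + 209/377 = 58*(-1/90) + 209*(1/377) = -29/45 + 209/377 = -1528/16965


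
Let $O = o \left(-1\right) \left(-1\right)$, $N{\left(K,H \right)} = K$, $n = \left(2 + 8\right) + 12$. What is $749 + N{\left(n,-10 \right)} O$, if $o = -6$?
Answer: $617$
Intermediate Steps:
$n = 22$ ($n = 10 + 12 = 22$)
$O = -6$ ($O = \left(-6\right) \left(-1\right) \left(-1\right) = 6 \left(-1\right) = -6$)
$749 + N{\left(n,-10 \right)} O = 749 + 22 \left(-6\right) = 749 - 132 = 617$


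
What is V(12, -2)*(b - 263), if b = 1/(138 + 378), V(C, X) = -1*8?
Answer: 271414/129 ≈ 2104.0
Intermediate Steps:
V(C, X) = -8
b = 1/516 ≈ 0.0019380
V(12, -2)*(b - 263) = -8*(1/516 - 263) = -8*(-135707/516) = 271414/129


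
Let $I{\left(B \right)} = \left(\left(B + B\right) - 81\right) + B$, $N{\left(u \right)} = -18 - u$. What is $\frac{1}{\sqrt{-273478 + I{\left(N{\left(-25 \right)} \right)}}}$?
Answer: $- \frac{i \sqrt{273538}}{273538} \approx - 0.001912 i$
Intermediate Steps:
$I{\left(B \right)} = -81 + 3 B$ ($I{\left(B \right)} = \left(2 B - 81\right) + B = \left(-81 + 2 B\right) + B = -81 + 3 B$)
$\frac{1}{\sqrt{-273478 + I{\left(N{\left(-25 \right)} \right)}}} = \frac{1}{\sqrt{-273478 - \left(81 - 3 \left(-18 - -25\right)\right)}} = \frac{1}{\sqrt{-273478 - \left(81 - 3 \left(-18 + 25\right)\right)}} = \frac{1}{\sqrt{-273478 + \left(-81 + 3 \cdot 7\right)}} = \frac{1}{\sqrt{-273478 + \left(-81 + 21\right)}} = \frac{1}{\sqrt{-273478 - 60}} = \frac{1}{\sqrt{-273538}} = \frac{1}{i \sqrt{273538}} = - \frac{i \sqrt{273538}}{273538}$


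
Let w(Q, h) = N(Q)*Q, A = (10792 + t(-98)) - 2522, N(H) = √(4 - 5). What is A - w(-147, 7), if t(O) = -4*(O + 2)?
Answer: 8654 + 147*I ≈ 8654.0 + 147.0*I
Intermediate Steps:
t(O) = -8 - 4*O (t(O) = -4*(2 + O) = -8 - 4*O)
N(H) = I (N(H) = √(-1) = I)
A = 8654 (A = (10792 + (-8 - 4*(-98))) - 2522 = (10792 + (-8 + 392)) - 2522 = (10792 + 384) - 2522 = 11176 - 2522 = 8654)
w(Q, h) = I*Q
A - w(-147, 7) = 8654 - I*(-147) = 8654 - (-147)*I = 8654 + 147*I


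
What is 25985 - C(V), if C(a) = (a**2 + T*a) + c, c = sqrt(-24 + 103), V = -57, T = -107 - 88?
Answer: 11621 - sqrt(79) ≈ 11612.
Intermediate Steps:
T = -195
c = sqrt(79) ≈ 8.8882
C(a) = sqrt(79) + a**2 - 195*a (C(a) = (a**2 - 195*a) + sqrt(79) = sqrt(79) + a**2 - 195*a)
25985 - C(V) = 25985 - (sqrt(79) + (-57)**2 - 195*(-57)) = 25985 - (sqrt(79) + 3249 + 11115) = 25985 - (14364 + sqrt(79)) = 25985 + (-14364 - sqrt(79)) = 11621 - sqrt(79)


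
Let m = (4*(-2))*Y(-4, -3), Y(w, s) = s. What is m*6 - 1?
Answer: 143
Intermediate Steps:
m = 24 (m = (4*(-2))*(-3) = -8*(-3) = 24)
m*6 - 1 = 24*6 - 1 = 144 - 1 = 143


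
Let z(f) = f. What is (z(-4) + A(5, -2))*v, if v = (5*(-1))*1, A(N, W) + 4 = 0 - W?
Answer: 30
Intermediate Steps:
A(N, W) = -4 - W (A(N, W) = -4 + (0 - W) = -4 - W)
v = -5 (v = -5*1 = -5)
(z(-4) + A(5, -2))*v = (-4 + (-4 - 1*(-2)))*(-5) = (-4 + (-4 + 2))*(-5) = (-4 - 2)*(-5) = -6*(-5) = 30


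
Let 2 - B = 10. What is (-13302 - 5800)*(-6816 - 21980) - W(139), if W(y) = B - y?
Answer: 550061339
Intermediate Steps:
B = -8 (B = 2 - 1*10 = 2 - 10 = -8)
W(y) = -8 - y
(-13302 - 5800)*(-6816 - 21980) - W(139) = (-13302 - 5800)*(-6816 - 21980) - (-8 - 1*139) = -19102*(-28796) - (-8 - 139) = 550061192 - 1*(-147) = 550061192 + 147 = 550061339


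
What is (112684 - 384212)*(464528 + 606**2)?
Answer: -225847215392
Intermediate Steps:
(112684 - 384212)*(464528 + 606**2) = -271528*(464528 + 367236) = -271528*831764 = -225847215392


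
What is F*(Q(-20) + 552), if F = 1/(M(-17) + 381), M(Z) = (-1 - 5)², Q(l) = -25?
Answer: 527/417 ≈ 1.2638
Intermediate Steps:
M(Z) = 36 (M(Z) = (-6)² = 36)
F = 1/417 (F = 1/(36 + 381) = 1/417 ≈ 0.0023981)
F*(Q(-20) + 552) = (-25 + 552)/417 = (1/417)*527 = 527/417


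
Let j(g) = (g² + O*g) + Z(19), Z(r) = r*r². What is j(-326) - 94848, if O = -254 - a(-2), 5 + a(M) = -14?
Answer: 94897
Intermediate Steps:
a(M) = -19 (a(M) = -5 - 14 = -19)
Z(r) = r³
O = -235 (O = -254 - 1*(-19) = -254 + 19 = -235)
j(g) = 6859 + g² - 235*g (j(g) = (g² - 235*g) + 19³ = (g² - 235*g) + 6859 = 6859 + g² - 235*g)
j(-326) - 94848 = (6859 + (-326)² - 235*(-326)) - 94848 = (6859 + 106276 + 76610) - 94848 = 189745 - 94848 = 94897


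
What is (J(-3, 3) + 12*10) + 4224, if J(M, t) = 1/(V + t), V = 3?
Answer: 26065/6 ≈ 4344.2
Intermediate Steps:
J(M, t) = 1/(3 + t)
(J(-3, 3) + 12*10) + 4224 = (1/(3 + 3) + 12*10) + 4224 = (1/6 + 120) + 4224 = (⅙ + 120) + 4224 = 721/6 + 4224 = 26065/6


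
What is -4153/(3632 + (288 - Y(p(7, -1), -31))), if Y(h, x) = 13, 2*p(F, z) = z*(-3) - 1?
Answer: -4153/3907 ≈ -1.0630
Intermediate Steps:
p(F, z) = -½ - 3*z/2 (p(F, z) = (z*(-3) - 1)/2 = (-3*z - 1)/2 = (-1 - 3*z)/2 = -½ - 3*z/2)
-4153/(3632 + (288 - Y(p(7, -1), -31))) = -4153/(3632 + (288 - 1*13)) = -4153/(3632 + (288 - 13)) = -4153/(3632 + 275) = -4153/3907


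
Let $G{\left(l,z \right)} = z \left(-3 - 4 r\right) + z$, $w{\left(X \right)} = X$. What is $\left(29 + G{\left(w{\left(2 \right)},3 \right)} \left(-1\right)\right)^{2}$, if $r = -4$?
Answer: $169$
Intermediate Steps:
$G{\left(l,z \right)} = 14 z$ ($G{\left(l,z \right)} = z \left(-3 - -16\right) + z = z \left(-3 + 16\right) + z = z 13 + z = 13 z + z = 14 z$)
$\left(29 + G{\left(w{\left(2 \right)},3 \right)} \left(-1\right)\right)^{2} = \left(29 + 14 \cdot 3 \left(-1\right)\right)^{2} = \left(29 + 42 \left(-1\right)\right)^{2} = \left(29 - 42\right)^{2} = \left(-13\right)^{2} = 169$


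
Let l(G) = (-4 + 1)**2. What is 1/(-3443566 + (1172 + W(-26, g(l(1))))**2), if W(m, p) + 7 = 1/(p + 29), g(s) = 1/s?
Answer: -68644/143209297383 ≈ -4.7933e-7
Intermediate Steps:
l(G) = 9 (l(G) = (-3)**2 = 9)
W(m, p) = -7 + 1/(29 + p) (W(m, p) = -7 + 1/(p + 29) = -7 + 1/(29 + p))
1/(-3443566 + (1172 + W(-26, g(l(1))))**2) = 1/(-3443566 + (1172 + (-202 - 7/9)/(29 + 1/9))**2) = 1/(-3443566 + (1172 + (-202 - 7*1/9)/(29 + 1/9))**2) = 1/(-3443566 + (1172 + (-202 - 7/9)/(262/9))**2) = 1/(-3443566 + (1172 + (9/262)*(-1825/9))**2) = 1/(-3443566 + (1172 - 1825/262)**2) = 1/(-3443566 + (305239/262)**2) = 1/(-3443566 + 93170847121/68644) = 1/(-143209297383/68644) = -68644/143209297383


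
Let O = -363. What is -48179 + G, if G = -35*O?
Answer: -35474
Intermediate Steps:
G = 12705 (G = -35*(-363) = 12705)
-48179 + G = -48179 + 12705 = -35474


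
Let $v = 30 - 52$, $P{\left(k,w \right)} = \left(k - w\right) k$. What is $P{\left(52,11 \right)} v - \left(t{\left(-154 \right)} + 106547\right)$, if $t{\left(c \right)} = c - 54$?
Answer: $-153243$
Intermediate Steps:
$P{\left(k,w \right)} = k \left(k - w\right)$
$v = -22$
$t{\left(c \right)} = -54 + c$
$P{\left(52,11 \right)} v - \left(t{\left(-154 \right)} + 106547\right) = 52 \left(52 - 11\right) \left(-22\right) - \left(\left(-54 - 154\right) + 106547\right) = 52 \left(52 - 11\right) \left(-22\right) - \left(-208 + 106547\right) = 52 \cdot 41 \left(-22\right) - 106339 = 2132 \left(-22\right) - 106339 = -46904 - 106339 = -153243$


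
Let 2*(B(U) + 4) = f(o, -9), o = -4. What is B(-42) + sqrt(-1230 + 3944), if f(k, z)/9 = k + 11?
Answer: 55/2 + sqrt(2714) ≈ 79.596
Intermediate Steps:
f(k, z) = 99 + 9*k (f(k, z) = 9*(k + 11) = 9*(11 + k) = 99 + 9*k)
B(U) = 55/2 (B(U) = -4 + (99 + 9*(-4))/2 = -4 + (99 - 36)/2 = -4 + (1/2)*63 = -4 + 63/2 = 55/2)
B(-42) + sqrt(-1230 + 3944) = 55/2 + sqrt(-1230 + 3944) = 55/2 + sqrt(2714)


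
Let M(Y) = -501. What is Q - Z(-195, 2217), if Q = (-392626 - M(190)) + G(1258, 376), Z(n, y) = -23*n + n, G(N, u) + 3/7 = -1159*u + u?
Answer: -5822764/7 ≈ -8.3182e+5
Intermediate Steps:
G(N, u) = -3/7 - 1158*u (G(N, u) = -3/7 + (-1159*u + u) = -3/7 - 1158*u)
Z(n, y) = -22*n
Q = -5792734/7 (Q = (-392626 - 1*(-501)) + (-3/7 - 1158*376) = (-392626 + 501) + (-3/7 - 435408) = -392125 - 3047859/7 = -5792734/7 ≈ -8.2753e+5)
Q - Z(-195, 2217) = -5792734/7 - (-22)*(-195) = -5792734/7 - 1*4290 = -5792734/7 - 4290 = -5822764/7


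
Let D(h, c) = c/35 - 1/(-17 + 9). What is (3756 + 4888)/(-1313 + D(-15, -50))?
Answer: -484064/73601 ≈ -6.5769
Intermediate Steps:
D(h, c) = 1/8 + c/35 (D(h, c) = c*(1/35) - 1/(-8) = c/35 - 1*(-1/8) = c/35 + 1/8 = 1/8 + c/35)
(3756 + 4888)/(-1313 + D(-15, -50)) = (3756 + 4888)/(-1313 + (1/8 + (1/35)*(-50))) = 8644/(-1313 + (1/8 - 10/7)) = 8644/(-1313 - 73/56) = 8644/(-73601/56) = 8644*(-56/73601) = -484064/73601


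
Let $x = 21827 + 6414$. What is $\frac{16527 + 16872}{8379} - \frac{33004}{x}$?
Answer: $\frac{74075627}{26292371} \approx 2.8174$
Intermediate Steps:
$x = 28241$
$\frac{16527 + 16872}{8379} - \frac{33004}{x} = \frac{16527 + 16872}{8379} - \frac{33004}{28241} = 33399 \cdot \frac{1}{8379} - \frac{33004}{28241} = \frac{3711}{931} - \frac{33004}{28241} = \frac{74075627}{26292371}$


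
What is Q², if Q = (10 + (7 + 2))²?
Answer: 130321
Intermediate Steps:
Q = 361 (Q = (10 + 9)² = 19² = 361)
Q² = 361² = 130321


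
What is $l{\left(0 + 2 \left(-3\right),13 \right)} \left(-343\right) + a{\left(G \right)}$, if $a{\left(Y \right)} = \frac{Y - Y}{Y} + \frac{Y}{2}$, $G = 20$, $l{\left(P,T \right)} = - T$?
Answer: $4469$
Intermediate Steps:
$a{\left(Y \right)} = \frac{Y}{2}$ ($a{\left(Y \right)} = \frac{0}{Y} + Y \frac{1}{2} = 0 + \frac{Y}{2} = \frac{Y}{2}$)
$l{\left(0 + 2 \left(-3\right),13 \right)} \left(-343\right) + a{\left(G \right)} = \left(-1\right) 13 \left(-343\right) + \frac{1}{2} \cdot 20 = \left(-13\right) \left(-343\right) + 10 = 4459 + 10 = 4469$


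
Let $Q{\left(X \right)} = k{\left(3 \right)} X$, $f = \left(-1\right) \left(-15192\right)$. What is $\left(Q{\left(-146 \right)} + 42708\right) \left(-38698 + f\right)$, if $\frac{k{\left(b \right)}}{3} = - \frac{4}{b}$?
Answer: $-1017621752$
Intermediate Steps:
$f = 15192$
$k{\left(b \right)} = - \frac{12}{b}$ ($k{\left(b \right)} = 3 \left(- \frac{4}{b}\right) = - \frac{12}{b}$)
$Q{\left(X \right)} = - 4 X$ ($Q{\left(X \right)} = - \frac{12}{3} X = \left(-12\right) \frac{1}{3} X = - 4 X$)
$\left(Q{\left(-146 \right)} + 42708\right) \left(-38698 + f\right) = \left(\left(-4\right) \left(-146\right) + 42708\right) \left(-38698 + 15192\right) = \left(584 + 42708\right) \left(-23506\right) = 43292 \left(-23506\right) = -1017621752$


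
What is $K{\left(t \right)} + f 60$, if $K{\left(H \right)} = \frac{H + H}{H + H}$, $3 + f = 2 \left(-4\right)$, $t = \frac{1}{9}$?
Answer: $-659$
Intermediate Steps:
$t = \frac{1}{9} \approx 0.11111$
$f = -11$ ($f = -3 + 2 \left(-4\right) = -3 - 8 = -11$)
$K{\left(H \right)} = 1$ ($K{\left(H \right)} = \frac{2 H}{2 H} = 2 H \frac{1}{2 H} = 1$)
$K{\left(t \right)} + f 60 = 1 - 660 = -659$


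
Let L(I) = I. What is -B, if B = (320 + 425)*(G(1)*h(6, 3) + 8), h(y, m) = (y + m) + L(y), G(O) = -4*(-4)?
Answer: -184760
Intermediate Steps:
G(O) = 16
h(y, m) = m + 2*y (h(y, m) = (y + m) + y = (m + y) + y = m + 2*y)
B = 184760 (B = (320 + 425)*(16*(3 + 2*6) + 8) = 745*(16*(3 + 12) + 8) = 745*(16*15 + 8) = 745*(240 + 8) = 745*248 = 184760)
-B = -1*184760 = -184760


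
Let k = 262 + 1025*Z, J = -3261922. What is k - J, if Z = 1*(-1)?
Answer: 3261159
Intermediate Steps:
Z = -1
k = -763 (k = 262 + 1025*(-1) = 262 - 1025 = -763)
k - J = -763 - 1*(-3261922) = -763 + 3261922 = 3261159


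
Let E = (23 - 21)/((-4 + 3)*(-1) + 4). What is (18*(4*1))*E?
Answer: 144/5 ≈ 28.800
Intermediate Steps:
E = ⅖ (E = 2/(-1*(-1) + 4) = 2/(1 + 4) = 2/5 = 2*(⅕) = ⅖ ≈ 0.40000)
(18*(4*1))*E = (18*(4*1))*(⅖) = (18*4)*(⅖) = 72*(⅖) = 144/5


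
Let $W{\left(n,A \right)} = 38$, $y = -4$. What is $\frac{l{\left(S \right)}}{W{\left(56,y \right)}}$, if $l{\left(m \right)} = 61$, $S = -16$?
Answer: $\frac{61}{38} \approx 1.6053$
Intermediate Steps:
$\frac{l{\left(S \right)}}{W{\left(56,y \right)}} = \frac{61}{38}$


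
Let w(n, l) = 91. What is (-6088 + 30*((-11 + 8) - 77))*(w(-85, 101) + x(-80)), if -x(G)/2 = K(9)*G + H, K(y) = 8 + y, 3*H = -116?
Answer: -73548520/3 ≈ -2.4516e+7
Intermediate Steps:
H = -116/3 (H = (1/3)*(-116) = -116/3 ≈ -38.667)
x(G) = 232/3 - 34*G (x(G) = -2*((8 + 9)*G - 116/3) = -2*(17*G - 116/3) = -2*(-116/3 + 17*G) = 232/3 - 34*G)
(-6088 + 30*((-11 + 8) - 77))*(w(-85, 101) + x(-80)) = (-6088 + 30*((-11 + 8) - 77))*(91 + (232/3 - 34*(-80))) = (-6088 + 30*(-3 - 77))*(91 + (232/3 + 2720)) = (-6088 + 30*(-80))*(91 + 8392/3) = (-6088 - 2400)*(8665/3) = -8488*8665/3 = -73548520/3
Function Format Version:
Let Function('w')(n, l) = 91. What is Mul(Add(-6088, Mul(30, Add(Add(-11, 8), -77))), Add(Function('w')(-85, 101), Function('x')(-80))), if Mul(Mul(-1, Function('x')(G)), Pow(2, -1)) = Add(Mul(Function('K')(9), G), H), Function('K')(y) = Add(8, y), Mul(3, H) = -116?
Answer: Rational(-73548520, 3) ≈ -2.4516e+7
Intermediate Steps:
H = Rational(-116, 3) (H = Mul(Rational(1, 3), -116) = Rational(-116, 3) ≈ -38.667)
Function('x')(G) = Add(Rational(232, 3), Mul(-34, G)) (Function('x')(G) = Mul(-2, Add(Mul(Add(8, 9), G), Rational(-116, 3))) = Mul(-2, Add(Mul(17, G), Rational(-116, 3))) = Mul(-2, Add(Rational(-116, 3), Mul(17, G))) = Add(Rational(232, 3), Mul(-34, G)))
Mul(Add(-6088, Mul(30, Add(Add(-11, 8), -77))), Add(Function('w')(-85, 101), Function('x')(-80))) = Mul(Add(-6088, Mul(30, Add(Add(-11, 8), -77))), Add(91, Add(Rational(232, 3), Mul(-34, -80)))) = Mul(Add(-6088, Mul(30, Add(-3, -77))), Add(91, Add(Rational(232, 3), 2720))) = Mul(Add(-6088, Mul(30, -80)), Add(91, Rational(8392, 3))) = Mul(Add(-6088, -2400), Rational(8665, 3)) = Mul(-8488, Rational(8665, 3)) = Rational(-73548520, 3)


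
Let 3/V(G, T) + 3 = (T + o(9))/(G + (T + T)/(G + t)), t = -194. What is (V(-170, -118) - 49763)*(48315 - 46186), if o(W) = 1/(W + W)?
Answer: -6154636867223/58091 ≈ -1.0595e+8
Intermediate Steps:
o(W) = 1/(2*W)
V(G, T) = 3/(-3 + (1/18 + T)/(G + 2*T/(-194 + G))) (V(G, T) = 3/(-3 + (T + (1/2)/9)/(G + (T + T)/(G - 194))) = 3/(-3 + (T + (1/2)*(1/9))/(G + (2*T)/(-194 + G))) = 3/(-3 + (T + 1/18)/(G + 2*T/(-194 + G))) = 3/(-3 + (1/18 + T)/(G + 2*T/(-194 + G))))
(V(-170, -118) - 49763)*(48315 - 46186) = (54*(-1*(-170)**2 - 2*(-118) + 194*(-170))/(194 - 10477*(-170) + 54*(-170)**2 + 3600*(-118) - 18*(-170)*(-118)) - 49763)*(48315 - 46186) = (54*(-1*28900 + 236 - 32980)/(194 + 1781090 + 54*28900 - 424800 - 361080) - 49763)*2129 = (54*(-28900 + 236 - 32980)/(194 + 1781090 + 1560600 - 424800 - 361080) - 49763)*2129 = (54*(-61644)/2556004 - 49763)*2129 = (54*(1/2556004)*(-61644) - 49763)*2129 = (-75654/58091 - 49763)*2129 = -2890858087/58091*2129 = -6154636867223/58091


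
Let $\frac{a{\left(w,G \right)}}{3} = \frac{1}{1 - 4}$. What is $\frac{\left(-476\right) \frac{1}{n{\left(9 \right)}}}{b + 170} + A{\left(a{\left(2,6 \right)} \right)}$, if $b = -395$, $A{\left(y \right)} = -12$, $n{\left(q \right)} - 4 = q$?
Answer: $- \frac{34624}{2925} \approx -11.837$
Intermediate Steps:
$a{\left(w,G \right)} = -1$ ($a{\left(w,G \right)} = \frac{3}{1 - 4} = \frac{3}{-3} = 3 \left(- \frac{1}{3}\right) = -1$)
$n{\left(q \right)} = 4 + q$
$\frac{\left(-476\right) \frac{1}{n{\left(9 \right)}}}{b + 170} + A{\left(a{\left(2,6 \right)} \right)} = \frac{\left(-476\right) \frac{1}{4 + 9}}{-395 + 170} - 12 = \frac{\left(-476\right) \frac{1}{13}}{-225} - 12 = - \frac{\left(-476\right) \frac{1}{13}}{225} - 12 = \left(- \frac{1}{225}\right) \left(- \frac{476}{13}\right) - 12 = \frac{476}{2925} - 12 = - \frac{34624}{2925}$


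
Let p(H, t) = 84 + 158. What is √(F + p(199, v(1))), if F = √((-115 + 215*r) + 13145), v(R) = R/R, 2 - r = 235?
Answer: √(242 + I*√37065) ≈ 16.602 + 5.7982*I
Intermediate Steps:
r = -233 (r = 2 - 1*235 = 2 - 235 = -233)
v(R) = 1
p(H, t) = 242
F = I*√37065 (F = √((-115 + 215*(-233)) + 13145) = √((-115 - 50095) + 13145) = √(-50210 + 13145) = √(-37065) = I*√37065 ≈ 192.52*I)
√(F + p(199, v(1))) = √(I*√37065 + 242) = √(242 + I*√37065)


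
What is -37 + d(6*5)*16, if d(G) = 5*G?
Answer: 2363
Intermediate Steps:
-37 + d(6*5)*16 = -37 + (5*(6*5))*16 = -37 + (5*30)*16 = -37 + 150*16 = -37 + 2400 = 2363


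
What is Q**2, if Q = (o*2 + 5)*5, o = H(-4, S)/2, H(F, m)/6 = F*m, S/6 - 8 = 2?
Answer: 51480625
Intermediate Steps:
S = 60 (S = 48 + 6*2 = 48 + 12 = 60)
H(F, m) = 6*F*m (H(F, m) = 6*(F*m) = 6*F*m)
o = -720 (o = (6*(-4)*60)/2 = -1440*1/2 = -720)
Q = -7175 (Q = (-720*2 + 5)*5 = (-1440 + 5)*5 = -1435*5 = -7175)
Q**2 = (-7175)**2 = 51480625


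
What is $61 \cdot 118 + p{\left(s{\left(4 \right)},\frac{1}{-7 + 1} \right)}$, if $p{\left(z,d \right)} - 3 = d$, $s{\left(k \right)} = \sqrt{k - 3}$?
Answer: $\frac{43205}{6} \approx 7200.8$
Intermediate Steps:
$s{\left(k \right)} = \sqrt{-3 + k}$
$p{\left(z,d \right)} = 3 + d$
$61 \cdot 118 + p{\left(s{\left(4 \right)},\frac{1}{-7 + 1} \right)} = 61 \cdot 118 + \left(3 + \frac{1}{-7 + 1}\right) = 7198 + \left(3 + \frac{1}{-6}\right) = 7198 + \left(3 - \frac{1}{6}\right) = 7198 + \frac{17}{6} = \frac{43205}{6}$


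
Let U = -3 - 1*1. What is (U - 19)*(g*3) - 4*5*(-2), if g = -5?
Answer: 385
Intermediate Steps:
U = -4 (U = -3 - 1 = -4)
(U - 19)*(g*3) - 4*5*(-2) = (-4 - 19)*(-5*3) - 4*5*(-2) = -23*(-15) - 20*(-2) = 345 + 40 = 385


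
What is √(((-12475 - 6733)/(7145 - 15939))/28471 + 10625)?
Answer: √166512681915013868773/125186987 ≈ 103.08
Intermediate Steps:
√(((-12475 - 6733)/(7145 - 15939))/28471 + 10625) = √(-19208/(-8794)*(1/28471) + 10625) = √(-19208*(-1/8794)*(1/28471) + 10625) = √((9604/4397)*(1/28471) + 10625) = √(9604/125186987 + 10625) = √(1330111746479/125186987) = √166512681915013868773/125186987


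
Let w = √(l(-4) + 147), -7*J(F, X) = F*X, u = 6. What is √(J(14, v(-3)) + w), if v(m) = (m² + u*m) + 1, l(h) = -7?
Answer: √(16 + 2*√35) ≈ 5.2756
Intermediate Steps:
v(m) = 1 + m² + 6*m (v(m) = (m² + 6*m) + 1 = 1 + m² + 6*m)
J(F, X) = -F*X/7
w = 2*√35 (w = √(-7 + 147) = √140 = 2*√35 ≈ 11.832)
√(J(14, v(-3)) + w) = √(-⅐*14*(1 + (-3)² + 6*(-3)) + 2*√35) = √(-⅐*14*(1 + 9 - 18) + 2*√35) = √(-⅐*14*(-8) + 2*√35) = √(16 + 2*√35)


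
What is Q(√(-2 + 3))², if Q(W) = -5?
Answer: 25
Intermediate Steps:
Q(√(-2 + 3))² = (-5)² = 25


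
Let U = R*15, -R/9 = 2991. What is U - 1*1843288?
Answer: -2247073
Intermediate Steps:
R = -26919 (R = -9*2991 = -26919)
U = -403785 (U = -26919*15 = -403785)
U - 1*1843288 = -403785 - 1*1843288 = -403785 - 1843288 = -2247073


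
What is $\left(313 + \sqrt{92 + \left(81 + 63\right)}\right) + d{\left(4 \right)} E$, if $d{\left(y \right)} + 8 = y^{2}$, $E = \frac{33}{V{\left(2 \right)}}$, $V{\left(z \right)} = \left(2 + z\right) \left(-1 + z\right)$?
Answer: $379 + 2 \sqrt{59} \approx 394.36$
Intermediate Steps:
$V{\left(z \right)} = \left(-1 + z\right) \left(2 + z\right)$
$E = \frac{33}{4}$ ($E = \frac{33}{-2 + 2 + 2^{2}} = \frac{33}{-2 + 2 + 4} = \frac{33}{4} \approx 8.25$)
$d{\left(y \right)} = -8 + y^{2}$
$\left(313 + \sqrt{92 + \left(81 + 63\right)}\right) + d{\left(4 \right)} E = \left(313 + \sqrt{92 + \left(81 + 63\right)}\right) + \left(-8 + 4^{2}\right) \frac{33}{4} = \left(313 + \sqrt{92 + 144}\right) + \left(-8 + 16\right) \frac{33}{4} = \left(313 + \sqrt{236}\right) + 8 \cdot \frac{33}{4} = \left(313 + 2 \sqrt{59}\right) + 66 = 379 + 2 \sqrt{59}$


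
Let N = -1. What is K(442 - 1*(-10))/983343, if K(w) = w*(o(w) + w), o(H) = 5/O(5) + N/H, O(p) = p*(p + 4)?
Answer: 1839179/8850087 ≈ 0.20781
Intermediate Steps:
O(p) = p*(4 + p)
o(H) = ⅑ - 1/H (o(H) = 5/((5*(4 + 5))) - 1/H = 5/((5*9)) - 1/H = 5/45 - 1/H = 5*(1/45) - 1/H = ⅑ - 1/H)
K(w) = w*(w + (-9 + w)/(9*w)) (K(w) = w*((-9 + w)/(9*w) + w) = w*(w + (-9 + w)/(9*w)))
K(442 - 1*(-10))/983343 = (-1 + (442 - 1*(-10))² + (442 - 1*(-10))/9)/983343 = (-1 + (442 + 10)² + (442 + 10)/9)*(1/983343) = (-1 + 452² + (⅑)*452)*(1/983343) = (-1 + 204304 + 452/9)*(1/983343) = (1839179/9)*(1/983343) = 1839179/8850087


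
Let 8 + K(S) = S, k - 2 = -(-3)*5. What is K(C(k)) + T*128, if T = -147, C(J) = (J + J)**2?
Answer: -17668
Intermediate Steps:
k = 17 (k = 2 - (-3)*5 = 2 - 3*(-5) = 2 + 15 = 17)
C(J) = 4*J**2 (C(J) = (2*J)**2 = 4*J**2)
K(S) = -8 + S
K(C(k)) + T*128 = (-8 + 4*17**2) - 147*128 = (-8 + 4*289) - 18816 = (-8 + 1156) - 18816 = 1148 - 18816 = -17668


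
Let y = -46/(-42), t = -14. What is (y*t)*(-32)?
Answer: 1472/3 ≈ 490.67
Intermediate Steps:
y = 23/21 (y = -46*(-1/42) = 23/21 ≈ 1.0952)
(y*t)*(-32) = ((23/21)*(-14))*(-32) = -46/3*(-32) = 1472/3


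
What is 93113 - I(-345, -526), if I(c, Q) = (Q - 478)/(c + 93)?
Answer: 5865868/63 ≈ 93109.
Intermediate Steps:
I(c, Q) = (-478 + Q)/(93 + c)
93113 - I(-345, -526) = 93113 - (-478 - 526)/(93 - 345) = 93113 - (-1004)/(-252) = 93113 - (-1)*(-1004)/252 = 93113 - 1*251/63 = 93113 - 251/63 = 5865868/63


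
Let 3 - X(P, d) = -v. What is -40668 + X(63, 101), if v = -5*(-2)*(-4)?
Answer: -40705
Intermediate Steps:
v = -40 (v = 10*(-4) = -40)
X(P, d) = -37 (X(P, d) = 3 - (-1)*(-40) = 3 - 1*40 = 3 - 40 = -37)
-40668 + X(63, 101) = -40668 - 37 = -40705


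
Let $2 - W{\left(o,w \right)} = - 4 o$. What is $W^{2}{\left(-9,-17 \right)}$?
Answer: $1156$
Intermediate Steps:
$W{\left(o,w \right)} = 2 + 4 o$ ($W{\left(o,w \right)} = 2 - - 4 o = 2 + 4 o$)
$W^{2}{\left(-9,-17 \right)} = \left(2 + 4 \left(-9\right)\right)^{2} = \left(2 - 36\right)^{2} = \left(-34\right)^{2} = 1156$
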